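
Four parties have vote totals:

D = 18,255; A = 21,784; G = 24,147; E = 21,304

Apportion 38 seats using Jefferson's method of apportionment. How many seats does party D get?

Standard divisor 85490/38 ≈ 2249.737; standard quotas: D 8.114, A 9.683, G 10.733, E 9.470.
Rounding down gives 8, 9, 10, 9 = 36 seats, so the divisor must be adjusted.
With modified divisor 2150: modified quotas D 8.491, A 10.132, G 11.231, E 9.909.
Rounding down: D 8, A 10, G 11, E 9 (total 38).
D receives 8.

8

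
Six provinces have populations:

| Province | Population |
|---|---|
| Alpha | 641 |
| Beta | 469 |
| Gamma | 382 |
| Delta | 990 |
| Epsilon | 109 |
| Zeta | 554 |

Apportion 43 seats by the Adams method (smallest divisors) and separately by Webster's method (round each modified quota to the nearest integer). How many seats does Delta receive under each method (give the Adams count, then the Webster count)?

13 and 14

Adams: Alpha 9, Beta 6, Gamma 5, Delta 13, Epsilon 2, Zeta 8.
Webster: Alpha 9, Beta 6, Gamma 5, Delta 14, Epsilon 1, Zeta 8.
Delta gets 13 under Adams and 14 under Webster.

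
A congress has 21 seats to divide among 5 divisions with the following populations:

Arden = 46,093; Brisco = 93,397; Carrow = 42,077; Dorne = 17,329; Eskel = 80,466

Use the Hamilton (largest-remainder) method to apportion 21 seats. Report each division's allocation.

Total 279362; standard divisor 279362/21 ≈ 13302.952.
Standard quotas: Arden 3.4649, Brisco 7.0208, Carrow 3.1630, Dorne 1.3026, Eskel 6.0487.
Lower quotas: Arden 3, Brisco 7, Carrow 3, Dorne 1, Eskel 6 (sum 20, leaving 1 seat).
Remainders in descending order: Arden 0.4649, Dorne 0.3026, Carrow 0.1630, Eskel 0.0487, Brisco 0.0208.
Largest remainder: Arden receives the extra seat.

Arden 4, Brisco 7, Carrow 3, Dorne 1, Eskel 6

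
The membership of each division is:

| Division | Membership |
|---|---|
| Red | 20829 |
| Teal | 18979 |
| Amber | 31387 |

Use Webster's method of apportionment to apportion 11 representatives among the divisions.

Red 3, Teal 3, Amber 5

Standard divisor 71195/11 ≈ 6472.273; standard quotas: Red 3.218, Teal 2.932, Amber 4.849.
Rounding to the nearest integer gives Red 3, Teal 3, Amber 5 — total 11, matching the house size, so no adjustment is needed.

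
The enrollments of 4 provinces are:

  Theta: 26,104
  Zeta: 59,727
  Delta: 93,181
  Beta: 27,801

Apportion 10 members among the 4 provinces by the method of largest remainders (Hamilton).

Theta 1; Zeta 3; Delta 5; Beta 1

The standard divisor is 206813/10 ≈ 20681.3.
Standard quotas: Theta 1.2622, Zeta 2.8880, Delta 4.5056, Beta 1.3443.
Lower quotas: Theta 1, Zeta 2, Delta 4, Beta 1 (sum 8, leaving 2 seats).
Remainders in descending order: Zeta 0.8880, Delta 0.5056, Beta 0.3443, Theta 0.2622.
Largest remainders: Zeta, Delta receive the extra seats.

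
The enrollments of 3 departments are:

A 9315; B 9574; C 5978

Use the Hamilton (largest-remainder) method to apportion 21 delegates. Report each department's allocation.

A: 8, B: 8, C: 5

Standard divisor: 24867 ÷ 21 ≈ 1184.143.
Standard quotas: A 7.8664, B 8.0852, C 5.0484.
Lower quotas: A 7, B 8, C 5 (sum 20, leaving 1 seat).
Remainders in descending order: A 0.8664, B 0.0852, C 0.0484.
Largest remainder: A receives the extra seat.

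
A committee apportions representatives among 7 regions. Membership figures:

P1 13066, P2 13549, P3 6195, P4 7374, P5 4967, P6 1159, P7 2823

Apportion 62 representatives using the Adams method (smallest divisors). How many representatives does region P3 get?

8

Standard divisor 49133/62 ≈ 792.468; standard quotas: P1 16.488, P2 17.097, P3 7.817, P4 9.305, P5 6.268, P6 1.463, P7 3.562.
Rounding up gives 17, 18, 8, 10, 7, 2, 4 = 66 seats, so the divisor must be adjusted.
With modified divisor 840: modified quotas P1 15.555, P2 16.130, P3 7.375, P4 8.779, P5 5.913, P6 1.380, P7 3.361.
Rounding up: P1 16, P2 17, P3 8, P4 9, P5 6, P6 2, P7 4 (total 62).
P3 receives 8.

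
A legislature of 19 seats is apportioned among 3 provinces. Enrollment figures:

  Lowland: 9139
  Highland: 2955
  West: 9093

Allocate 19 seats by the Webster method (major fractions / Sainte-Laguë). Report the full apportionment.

Standard divisor 21187/19 ≈ 1115.105; standard quotas: Lowland 8.196, Highland 2.650, West 8.154.
Rounding to the nearest integer gives Lowland 8, Highland 3, West 8 — total 19, matching the house size, so no adjustment is needed.

Lowland=8, Highland=3, West=8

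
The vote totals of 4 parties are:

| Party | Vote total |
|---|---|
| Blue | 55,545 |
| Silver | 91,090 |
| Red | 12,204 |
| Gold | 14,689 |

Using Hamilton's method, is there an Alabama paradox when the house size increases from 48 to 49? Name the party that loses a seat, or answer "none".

Red

At 48 seats: Blue 15, Silver 25, Red 4, Gold 4.
At 49 seats: Blue 16, Silver 26, Red 3, Gold 4.
Red drops from 4 to 3.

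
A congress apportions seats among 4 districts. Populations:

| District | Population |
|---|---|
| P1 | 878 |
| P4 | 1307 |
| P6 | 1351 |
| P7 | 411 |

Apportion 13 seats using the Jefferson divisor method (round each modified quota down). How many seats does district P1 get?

3

Standard divisor 3947/13 ≈ 303.615; standard quotas: P1 2.892, P4 4.305, P6 4.450, P7 1.354.
Rounding down gives 2, 4, 4, 1 = 11 seats, so the divisor must be adjusted.
With modified divisor 266: modified quotas P1 3.301, P4 4.914, P6 5.079, P7 1.545.
Rounding down: P1 3, P4 4, P6 5, P7 1 (total 13).
P1 receives 3.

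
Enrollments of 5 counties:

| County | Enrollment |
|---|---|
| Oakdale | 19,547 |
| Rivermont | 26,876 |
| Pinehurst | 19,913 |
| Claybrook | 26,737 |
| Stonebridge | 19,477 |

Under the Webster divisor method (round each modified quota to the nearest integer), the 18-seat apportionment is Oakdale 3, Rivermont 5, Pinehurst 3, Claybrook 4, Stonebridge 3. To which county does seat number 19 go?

Priority for the next seat is population ÷ (current seats + 0.5).
Priorities: Oakdale 5584.857, Rivermont 4886.545, Pinehurst 5689.429, Claybrook 5941.556, Stonebridge 5564.857.
Highest priority: Claybrook.

Claybrook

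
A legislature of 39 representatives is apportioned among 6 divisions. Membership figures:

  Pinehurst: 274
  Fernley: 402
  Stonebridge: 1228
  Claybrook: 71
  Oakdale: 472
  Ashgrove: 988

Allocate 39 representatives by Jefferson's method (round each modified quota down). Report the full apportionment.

Standard divisor 3435/39 ≈ 88.077; standard quotas: Pinehurst 3.111, Fernley 4.564, Stonebridge 13.942, Claybrook 0.806, Oakdale 5.359, Ashgrove 11.217.
Rounding down gives 3, 4, 13, 0, 5, 11 = 36 seats, so the divisor must be adjusted.
With modified divisor 81: modified quotas Pinehurst 3.383, Fernley 4.963, Stonebridge 15.160, Claybrook 0.877, Oakdale 5.827, Ashgrove 12.198.
Rounding down: Pinehurst 3, Fernley 4, Stonebridge 15, Claybrook 0, Oakdale 5, Ashgrove 12 (total 39).

Pinehurst 3, Fernley 4, Stonebridge 15, Claybrook 0, Oakdale 5, Ashgrove 12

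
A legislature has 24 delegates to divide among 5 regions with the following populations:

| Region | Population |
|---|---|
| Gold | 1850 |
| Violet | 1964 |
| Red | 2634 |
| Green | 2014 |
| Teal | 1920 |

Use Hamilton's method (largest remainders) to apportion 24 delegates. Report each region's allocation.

The standard divisor is 10382/24 ≈ 432.583.
Standard quotas: Gold 4.277, Violet 4.540, Red 6.089, Green 4.656, Teal 4.438.
Lower quotas: Gold 4, Violet 4, Red 6, Green 4, Teal 4 (sum 22, leaving 2 seats).
Remainders in descending order: Green 0.656, Violet 0.540, Teal 0.438, Gold 0.277, Red 0.089.
Largest remainders: Green, Violet receive the extra seats.

Gold: 4, Violet: 5, Red: 6, Green: 5, Teal: 4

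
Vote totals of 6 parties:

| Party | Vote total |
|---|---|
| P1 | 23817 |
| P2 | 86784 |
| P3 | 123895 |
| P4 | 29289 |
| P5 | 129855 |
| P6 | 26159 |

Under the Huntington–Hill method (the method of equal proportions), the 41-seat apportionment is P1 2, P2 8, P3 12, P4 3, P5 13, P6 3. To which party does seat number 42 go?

Priority for the next seat is population ÷ (√(s·(s+1))).
Priorities: P1 9723.250, P2 10227.592, P3 9919.539, P4 8455.006, P5 9625.493, P6 7551.453.
Highest priority: P2.

P2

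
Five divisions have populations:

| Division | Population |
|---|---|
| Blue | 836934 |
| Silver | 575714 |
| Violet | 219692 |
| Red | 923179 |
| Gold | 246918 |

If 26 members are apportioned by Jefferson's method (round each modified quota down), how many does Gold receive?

2

Standard divisor 2802437/26 ≈ 107786.038; standard quotas: Blue 7.765, Silver 5.341, Violet 2.038, Red 8.565, Gold 2.291.
Rounding down gives 7, 5, 2, 8, 2 = 24 seats, so the divisor must be adjusted.
With modified divisor 99300: modified quotas Blue 8.428, Silver 5.798, Violet 2.212, Red 9.297, Gold 2.487.
Rounding down: Blue 8, Silver 5, Violet 2, Red 9, Gold 2 (total 26).
Gold receives 2.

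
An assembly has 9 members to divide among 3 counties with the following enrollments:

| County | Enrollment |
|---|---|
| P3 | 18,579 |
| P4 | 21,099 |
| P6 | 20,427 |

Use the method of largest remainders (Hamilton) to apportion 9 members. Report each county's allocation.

Total 60105; standard divisor 60105/9 ≈ 6678.333.
Standard quotas: P3 2.7820, P4 3.1593, P6 3.0587.
Lower quotas: P3 2, P4 3, P6 3 (sum 8, leaving 1 seat).
Remainders in descending order: P3 0.7820, P4 0.1593, P6 0.0587.
Largest remainder: P3 receives the extra seat.

P3: 3; P4: 3; P6: 3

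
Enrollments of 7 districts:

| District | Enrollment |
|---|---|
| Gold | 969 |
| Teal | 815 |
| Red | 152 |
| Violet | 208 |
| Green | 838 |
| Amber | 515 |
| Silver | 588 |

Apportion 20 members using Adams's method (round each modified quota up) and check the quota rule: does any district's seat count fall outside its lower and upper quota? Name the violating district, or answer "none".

none

Standard quotas: Gold 4.744, Teal 3.990, Red 0.744, Violet 1.018, Green 4.103, Amber 2.521, Silver 2.879.
Adams allocation: Gold 4, Teal 4, Red 1, Violet 1, Green 4, Amber 3, Silver 3.
Every allocation lies between the lower and upper quota.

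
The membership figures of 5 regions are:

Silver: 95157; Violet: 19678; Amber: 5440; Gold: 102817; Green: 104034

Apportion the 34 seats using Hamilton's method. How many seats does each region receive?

Total 327126; standard divisor 327126/34 ≈ 9621.353.
Standard quotas: Silver 9.8902, Violet 2.0452, Amber 0.5654, Gold 10.6863, Green 10.8128.
Lower quotas: Silver 9, Violet 2, Amber 0, Gold 10, Green 10 (sum 31, leaving 3 seats).
Remainders in descending order: Silver 0.8902, Green 0.8128, Gold 0.6863, Amber 0.5654, Violet 0.0452.
The surplus seats go to Silver, Green, Gold.

Silver 10, Violet 2, Amber 0, Gold 11, Green 11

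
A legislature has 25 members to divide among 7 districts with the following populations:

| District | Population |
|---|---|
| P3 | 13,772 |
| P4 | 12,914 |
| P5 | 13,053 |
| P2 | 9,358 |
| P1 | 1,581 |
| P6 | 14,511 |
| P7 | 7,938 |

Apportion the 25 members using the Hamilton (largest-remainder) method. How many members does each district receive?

Total 73127; standard divisor 73127/25 ≈ 2925.08.
Standard quotas: P3 4.7082, P4 4.4149, P5 4.4624, P2 3.1992, P1 0.5405, P6 4.9609, P7 2.7138.
Lower quotas: P3 4, P4 4, P5 4, P2 3, P1 0, P6 4, P7 2 (sum 21, leaving 4 seats).
Remainders in descending order: P6 0.9609, P7 0.7138, P3 0.7082, P1 0.5405, P5 0.4624, P4 0.4149, P2 0.1992.
The surplus seats go to P6, P7, P3, P1.

P3 5, P4 4, P5 4, P2 3, P1 1, P6 5, P7 3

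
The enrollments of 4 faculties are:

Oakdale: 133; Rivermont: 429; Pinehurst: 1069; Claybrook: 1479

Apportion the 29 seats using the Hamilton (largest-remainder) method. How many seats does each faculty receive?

Oakdale 1; Rivermont 4; Pinehurst 10; Claybrook 14

The standard divisor is 3110/29 ≈ 107.241.
Standard quotas: Oakdale 1.240, Rivermont 4.000, Pinehurst 9.968, Claybrook 13.791.
Lower quotas: Oakdale 1, Rivermont 4, Pinehurst 9, Claybrook 13 (sum 27, leaving 2 seats).
Remainders in descending order: Pinehurst 0.968, Claybrook 0.791, Oakdale 0.240, Rivermont 0.000.
Largest remainders: Pinehurst, Claybrook receive the extra seats.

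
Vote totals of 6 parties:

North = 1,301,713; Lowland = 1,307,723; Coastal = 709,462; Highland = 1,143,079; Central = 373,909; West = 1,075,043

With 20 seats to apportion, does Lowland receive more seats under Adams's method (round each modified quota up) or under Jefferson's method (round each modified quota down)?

Jefferson

Adams: North 4, Lowland 4, Coastal 2, Highland 4, Central 2, West 4.
Jefferson: North 4, Lowland 5, Coastal 2, Highland 4, Central 1, West 4.
Lowland gets 4 under Adams and 5 under Jefferson.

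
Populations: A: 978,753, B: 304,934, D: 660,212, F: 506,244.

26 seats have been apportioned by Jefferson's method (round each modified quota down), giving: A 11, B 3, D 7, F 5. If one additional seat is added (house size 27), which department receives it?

Priority for the next seat is population ÷ (current seats + 1).
Priorities: A 81562.750, B 76233.500, D 82526.500, F 84374.000.
Highest priority: F.

F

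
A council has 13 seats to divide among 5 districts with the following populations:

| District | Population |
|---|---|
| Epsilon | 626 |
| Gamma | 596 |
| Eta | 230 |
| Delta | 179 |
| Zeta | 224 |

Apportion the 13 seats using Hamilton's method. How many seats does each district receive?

Epsilon: 4, Gamma: 4, Eta: 2, Delta: 1, Zeta: 2

Total 1855; standard divisor 1855/13 ≈ 142.692.
Standard quotas: Epsilon 4.387, Gamma 4.177, Eta 1.612, Delta 1.254, Zeta 1.570.
Lower quotas: Epsilon 4, Gamma 4, Eta 1, Delta 1, Zeta 1 (sum 11, leaving 2 seats).
Remainders in descending order: Eta 0.612, Zeta 0.570, Epsilon 0.387, Delta 0.254, Gamma 0.177.
Largest remainders: Eta, Zeta receive the extra seats.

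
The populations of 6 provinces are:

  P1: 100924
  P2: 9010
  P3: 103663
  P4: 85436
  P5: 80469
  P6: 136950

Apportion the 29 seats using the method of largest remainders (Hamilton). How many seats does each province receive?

P1=6, P2=0, P3=6, P4=5, P5=4, P6=8

The standard divisor is 516452/29 ≈ 17808.69.
Standard quotas: P1 5.6671, P2 0.5059, P3 5.8209, P4 4.7974, P5 4.5185, P6 7.6901.
Lower quotas: P1 5, P2 0, P3 5, P4 4, P5 4, P6 7 (sum 25, leaving 4 seats).
Remainders in descending order: P3 0.8209, P4 0.7974, P6 0.6901, P1 0.6671, P5 0.5185, P2 0.5059.
The surplus seats go to P3, P4, P6, P1.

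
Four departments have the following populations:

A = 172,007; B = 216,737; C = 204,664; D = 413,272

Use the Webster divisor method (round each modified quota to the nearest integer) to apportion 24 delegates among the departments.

A 4, B 5, C 5, D 10

Standard divisor 1006680/24 ≈ 41945; standard quotas: A 4.101, B 5.167, C 4.879, D 9.853.
Rounding to the nearest integer gives A 4, B 5, C 5, D 10 — total 24, matching the house size, so no adjustment is needed.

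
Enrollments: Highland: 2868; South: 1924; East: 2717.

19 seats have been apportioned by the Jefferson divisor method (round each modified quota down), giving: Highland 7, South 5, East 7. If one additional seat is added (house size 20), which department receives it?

Priority for the next seat is population ÷ (current seats + 1).
Priorities: Highland 358.500, South 320.667, East 339.625.
Highest priority: Highland.

Highland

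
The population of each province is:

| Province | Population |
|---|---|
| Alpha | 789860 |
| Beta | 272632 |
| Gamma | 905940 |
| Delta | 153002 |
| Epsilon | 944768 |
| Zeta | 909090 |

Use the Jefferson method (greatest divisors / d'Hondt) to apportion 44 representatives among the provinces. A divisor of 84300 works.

With modified divisor 84300: modified quotas Alpha 9.370, Beta 3.234, Gamma 10.747, Delta 1.815, Epsilon 11.207, Zeta 10.784.
Rounding down: Alpha 9, Beta 3, Gamma 10, Delta 1, Epsilon 11, Zeta 10 (total 44).

Alpha 9, Beta 3, Gamma 10, Delta 1, Epsilon 11, Zeta 10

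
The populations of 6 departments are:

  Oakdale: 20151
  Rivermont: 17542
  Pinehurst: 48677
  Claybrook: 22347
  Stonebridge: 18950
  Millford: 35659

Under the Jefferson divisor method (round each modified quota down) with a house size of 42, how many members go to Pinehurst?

13

Standard divisor 163326/42 ≈ 3888.714; standard quotas: Oakdale 5.182, Rivermont 4.511, Pinehurst 12.518, Claybrook 5.747, Stonebridge 4.873, Millford 9.170.
Rounding down gives 5, 4, 12, 5, 4, 9 = 39 seats, so the divisor must be adjusted.
With modified divisor 3600: modified quotas Oakdale 5.598, Rivermont 4.873, Pinehurst 13.521, Claybrook 6.207, Stonebridge 5.264, Millford 9.905.
Rounding down: Oakdale 5, Rivermont 4, Pinehurst 13, Claybrook 6, Stonebridge 5, Millford 9 (total 42).
Pinehurst receives 13.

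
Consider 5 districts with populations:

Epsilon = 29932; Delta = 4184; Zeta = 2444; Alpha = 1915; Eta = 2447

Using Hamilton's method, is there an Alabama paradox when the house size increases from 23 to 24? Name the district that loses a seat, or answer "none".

At 23 seats: Epsilon 17, Delta 2, Zeta 1, Alpha 1, Eta 2.
At 24 seats: Epsilon 18, Delta 3, Zeta 1, Alpha 1, Eta 1.
Eta drops from 2 to 1.

Eta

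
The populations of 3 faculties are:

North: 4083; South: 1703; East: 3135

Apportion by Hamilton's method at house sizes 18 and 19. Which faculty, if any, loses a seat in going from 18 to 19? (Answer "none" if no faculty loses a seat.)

At 18 seats: North 8, South 4, East 6.
At 19 seats: North 9, South 3, East 7.
South drops from 4 to 3.

South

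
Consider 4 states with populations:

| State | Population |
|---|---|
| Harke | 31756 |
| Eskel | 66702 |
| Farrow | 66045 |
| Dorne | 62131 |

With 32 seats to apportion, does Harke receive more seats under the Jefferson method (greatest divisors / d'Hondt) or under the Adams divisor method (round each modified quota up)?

Jefferson: Harke 4, Eskel 10, Farrow 9, Dorne 9.
Adams: Harke 5, Eskel 9, Farrow 9, Dorne 9.
Harke gets 4 under Jefferson and 5 under Adams.

Adams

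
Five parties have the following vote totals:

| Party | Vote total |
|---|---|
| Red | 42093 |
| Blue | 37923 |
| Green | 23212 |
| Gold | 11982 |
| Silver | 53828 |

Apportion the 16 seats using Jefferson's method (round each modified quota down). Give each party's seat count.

Standard divisor 169038/16 ≈ 10564.875; standard quotas: Red 3.984, Blue 3.590, Green 2.197, Gold 1.134, Silver 5.095.
Rounding down gives 3, 3, 2, 1, 5 = 14 seats, so the divisor must be adjusted.
With modified divisor 9200: modified quotas Red 4.575, Blue 4.122, Green 2.523, Gold 1.302, Silver 5.851.
Rounding down: Red 4, Blue 4, Green 2, Gold 1, Silver 5 (total 16).

Red: 4; Blue: 4; Green: 2; Gold: 1; Silver: 5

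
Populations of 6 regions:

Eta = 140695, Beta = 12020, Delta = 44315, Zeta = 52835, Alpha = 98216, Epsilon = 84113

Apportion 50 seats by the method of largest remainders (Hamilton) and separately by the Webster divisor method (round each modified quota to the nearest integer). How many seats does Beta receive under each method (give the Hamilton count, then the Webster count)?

Hamilton: Eta 16, Beta 2, Delta 5, Zeta 6, Alpha 11, Epsilon 10.
Webster: Eta 16, Beta 1, Delta 5, Zeta 6, Alpha 12, Epsilon 10.
Beta gets 2 under Hamilton and 1 under Webster.

2 and 1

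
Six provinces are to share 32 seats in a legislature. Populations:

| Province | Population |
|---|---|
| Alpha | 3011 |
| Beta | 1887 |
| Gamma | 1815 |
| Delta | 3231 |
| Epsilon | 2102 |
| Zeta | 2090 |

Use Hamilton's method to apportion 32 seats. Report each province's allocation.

Alpha: 7; Beta: 4; Gamma: 4; Delta: 7; Epsilon: 5; Zeta: 5

The standard divisor is 14136/32 ≈ 441.75.
Standard quotas: Alpha 6.816, Beta 4.272, Gamma 4.109, Delta 7.314, Epsilon 4.758, Zeta 4.731.
Lower quotas: Alpha 6, Beta 4, Gamma 4, Delta 7, Epsilon 4, Zeta 4 (sum 29, leaving 3 seats).
Remainders in descending order: Alpha 0.816, Epsilon 0.758, Zeta 0.731, Delta 0.314, Beta 0.272, Gamma 0.109.
The surplus seats go to Alpha, Epsilon, Zeta.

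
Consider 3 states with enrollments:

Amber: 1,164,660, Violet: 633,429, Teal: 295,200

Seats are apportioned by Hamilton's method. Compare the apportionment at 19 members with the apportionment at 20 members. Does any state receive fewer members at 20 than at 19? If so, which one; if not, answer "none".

none

At 19 seats: Amber 10, Violet 6, Teal 3.
At 20 seats: Amber 11, Violet 6, Teal 3.
No state's allocation decreased.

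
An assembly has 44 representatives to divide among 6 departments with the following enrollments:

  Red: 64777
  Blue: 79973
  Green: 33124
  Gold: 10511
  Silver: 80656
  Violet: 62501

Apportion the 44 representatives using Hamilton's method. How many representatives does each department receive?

Standard divisor: 331542 ÷ 44 ≈ 7535.045.
Standard quotas: Red 8.5968, Blue 10.6135, Green 4.3960, Gold 1.3949, Silver 10.7041, Violet 8.2947.
Lower quotas: Red 8, Blue 10, Green 4, Gold 1, Silver 10, Violet 8 (sum 41, leaving 3 seats).
Remainders in descending order: Silver 0.7041, Blue 0.6135, Red 0.5968, Green 0.3960, Gold 0.3949, Violet 0.2947.
Largest remainders: Silver, Blue, Red receive the extra seats.

Red=9; Blue=11; Green=4; Gold=1; Silver=11; Violet=8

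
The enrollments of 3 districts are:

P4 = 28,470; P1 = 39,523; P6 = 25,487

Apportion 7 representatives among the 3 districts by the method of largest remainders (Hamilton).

Standard divisor: 93480 ÷ 7 ≈ 13354.286.
Standard quotas: P4 2.1319, P1 2.9596, P6 1.9085.
Lower quotas: P4 2, P1 2, P6 1 (sum 5, leaving 2 seats).
Remainders in descending order: P1 0.9596, P6 0.9085, P4 0.1319.
Largest remainders: P1, P6 receive the extra seats.

P4 2; P1 3; P6 2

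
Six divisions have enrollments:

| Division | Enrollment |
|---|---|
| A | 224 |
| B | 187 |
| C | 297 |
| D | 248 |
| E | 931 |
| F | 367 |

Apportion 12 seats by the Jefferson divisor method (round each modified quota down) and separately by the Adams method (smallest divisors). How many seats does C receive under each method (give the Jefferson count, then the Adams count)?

1 and 2

Jefferson: A 1, B 1, C 1, D 1, E 6, F 2.
Adams: A 1, B 1, C 2, D 2, E 4, F 2.
C gets 1 under Jefferson and 2 under Adams.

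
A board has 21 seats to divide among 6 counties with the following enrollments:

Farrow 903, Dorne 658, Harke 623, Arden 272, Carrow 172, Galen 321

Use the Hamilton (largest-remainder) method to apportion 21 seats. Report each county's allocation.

Farrow: 6, Dorne: 5, Harke: 5, Arden: 2, Carrow: 1, Galen: 2

The standard divisor is 2949/21 ≈ 140.429.
Standard quotas: Farrow 6.430, Dorne 4.686, Harke 4.436, Arden 1.937, Carrow 1.225, Galen 2.286.
Lower quotas: Farrow 6, Dorne 4, Harke 4, Arden 1, Carrow 1, Galen 2 (sum 18, leaving 3 seats).
Remainders in descending order: Arden 0.937, Dorne 0.686, Harke 0.436, Farrow 0.430, Galen 0.286, Carrow 0.225.
The surplus seats go to Arden, Dorne, Harke.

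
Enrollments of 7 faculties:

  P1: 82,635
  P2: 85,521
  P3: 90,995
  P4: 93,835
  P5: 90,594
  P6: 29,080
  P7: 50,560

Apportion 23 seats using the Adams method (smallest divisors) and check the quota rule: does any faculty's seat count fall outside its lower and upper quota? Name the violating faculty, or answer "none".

Standard quotas: P1 3.633, P2 3.759, P3 4.000, P4 4.125, P5 3.982, P6 1.278, P7 2.223.
Adams allocation: P1 3, P2 4, P3 4, P4 4, P5 4, P6 2, P7 2.
Every allocation lies between the lower and upper quota.

none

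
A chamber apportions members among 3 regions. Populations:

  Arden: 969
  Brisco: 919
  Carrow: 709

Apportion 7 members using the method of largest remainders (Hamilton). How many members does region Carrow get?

Standard divisor: 2597 ÷ 7 = 371.
Standard quotas: Arden 2.612, Brisco 2.477, Carrow 1.911.
Lower quotas: Arden 2, Brisco 2, Carrow 1 (sum 5, leaving 2 seats).
Remainders in descending order: Carrow 0.911, Arden 0.612, Brisco 0.477.
Largest remainders: Carrow, Arden receive the extra seats.
Carrow receives 2.

2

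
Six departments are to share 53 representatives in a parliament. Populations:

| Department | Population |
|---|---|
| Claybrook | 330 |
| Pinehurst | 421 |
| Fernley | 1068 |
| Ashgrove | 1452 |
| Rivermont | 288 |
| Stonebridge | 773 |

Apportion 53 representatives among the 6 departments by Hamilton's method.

The standard divisor is 4332/53 ≈ 81.736.
Standard quotas: Claybrook 4.037, Pinehurst 5.151, Fernley 13.066, Ashgrove 17.765, Rivermont 3.524, Stonebridge 9.457.
Lower quotas: Claybrook 4, Pinehurst 5, Fernley 13, Ashgrove 17, Rivermont 3, Stonebridge 9 (sum 51, leaving 2 seats).
Remainders in descending order: Ashgrove 0.765, Rivermont 0.524, Stonebridge 0.457, Pinehurst 0.151, Fernley 0.066, Claybrook 0.037.
Largest remainders: Ashgrove, Rivermont receive the extra seats.

Claybrook: 4; Pinehurst: 5; Fernley: 13; Ashgrove: 18; Rivermont: 4; Stonebridge: 9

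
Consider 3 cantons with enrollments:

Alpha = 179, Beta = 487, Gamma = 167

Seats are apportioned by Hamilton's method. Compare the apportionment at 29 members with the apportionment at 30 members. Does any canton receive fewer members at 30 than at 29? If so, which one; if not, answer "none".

At 29 seats: Alpha 6, Beta 17, Gamma 6.
At 30 seats: Alpha 6, Beta 18, Gamma 6.
No canton's allocation decreased.

none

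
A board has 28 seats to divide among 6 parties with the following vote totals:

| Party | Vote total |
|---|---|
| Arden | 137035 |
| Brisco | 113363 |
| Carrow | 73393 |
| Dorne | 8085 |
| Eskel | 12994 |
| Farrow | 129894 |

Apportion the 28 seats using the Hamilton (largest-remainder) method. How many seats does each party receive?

Standard divisor: 474764 ÷ 28 ≈ 16955.857.
Standard quotas: Arden 8.0819, Brisco 6.6858, Carrow 4.3285, Dorne 0.4768, Eskel 0.7663, Farrow 7.6607.
Lower quotas: Arden 8, Brisco 6, Carrow 4, Dorne 0, Eskel 0, Farrow 7 (sum 25, leaving 3 seats).
Remainders in descending order: Eskel 0.7663, Brisco 0.6858, Farrow 0.6607, Dorne 0.4768, Carrow 0.3285, Arden 0.0819.
Largest remainders: Eskel, Brisco, Farrow receive the extra seats.

Arden 8; Brisco 7; Carrow 4; Dorne 0; Eskel 1; Farrow 8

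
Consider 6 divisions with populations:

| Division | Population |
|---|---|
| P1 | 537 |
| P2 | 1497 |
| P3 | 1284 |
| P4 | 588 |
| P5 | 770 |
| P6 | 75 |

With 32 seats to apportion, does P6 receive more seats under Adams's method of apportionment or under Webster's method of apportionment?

Adams

Adams: P1 4, P2 10, P3 8, P4 4, P5 5, P6 1.
Webster: P1 4, P2 10, P3 9, P4 4, P5 5, P6 0.
P6 gets 1 under Adams and 0 under Webster.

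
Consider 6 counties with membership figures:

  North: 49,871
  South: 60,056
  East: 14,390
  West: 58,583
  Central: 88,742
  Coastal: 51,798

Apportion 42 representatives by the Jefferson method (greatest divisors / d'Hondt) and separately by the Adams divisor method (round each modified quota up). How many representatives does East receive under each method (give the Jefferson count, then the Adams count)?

Jefferson: North 6, South 8, East 1, West 8, Central 12, Coastal 7.
Adams: North 6, South 8, East 2, West 8, Central 11, Coastal 7.
East gets 1 under Jefferson and 2 under Adams.

1 and 2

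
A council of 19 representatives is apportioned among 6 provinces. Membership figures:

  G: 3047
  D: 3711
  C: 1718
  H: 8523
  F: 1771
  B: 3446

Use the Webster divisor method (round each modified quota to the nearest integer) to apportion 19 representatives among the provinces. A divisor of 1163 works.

With modified divisor 1163: modified quotas G 2.620, D 3.191, C 1.477, H 7.328, F 1.523, B 2.963.
Rounding to the nearest integer: G 3, D 3, C 1, H 7, F 2, B 3 (total 19).

G 3; D 3; C 1; H 7; F 2; B 3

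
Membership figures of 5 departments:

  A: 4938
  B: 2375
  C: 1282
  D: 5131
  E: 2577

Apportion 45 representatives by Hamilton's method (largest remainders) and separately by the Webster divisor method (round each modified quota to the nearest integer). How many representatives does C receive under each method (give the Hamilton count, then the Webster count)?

Hamilton: A 14, B 7, C 3, D 14, E 7.
Webster: A 14, B 6, C 4, D 14, E 7.
C gets 3 under Hamilton and 4 under Webster.

3 and 4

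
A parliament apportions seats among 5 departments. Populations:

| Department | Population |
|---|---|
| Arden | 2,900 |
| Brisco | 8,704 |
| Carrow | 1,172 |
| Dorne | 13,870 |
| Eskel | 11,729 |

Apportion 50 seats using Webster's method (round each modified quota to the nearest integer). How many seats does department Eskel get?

Standard divisor 38375/50 ≈ 767.5; standard quotas: Arden 3.779, Brisco 11.341, Carrow 1.527, Dorne 18.072, Eskel 15.282.
Rounding to the nearest integer gives Arden 4, Brisco 11, Carrow 2, Dorne 18, Eskel 15 — total 50, matching the house size, so no adjustment is needed.
Eskel receives 15.

15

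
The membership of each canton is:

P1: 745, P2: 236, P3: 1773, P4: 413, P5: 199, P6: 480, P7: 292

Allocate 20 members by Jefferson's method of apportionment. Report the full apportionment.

P1: 4, P2: 1, P3: 9, P4: 2, P5: 1, P6: 2, P7: 1

Standard divisor 4138/20 ≈ 206.9; standard quotas: P1 3.601, P2 1.141, P3 8.569, P4 1.996, P5 0.962, P6 2.320, P7 1.411.
Rounding down gives 3, 1, 8, 1, 0, 2, 1 = 16 seats, so the divisor must be adjusted.
With modified divisor 180: modified quotas P1 4.139, P2 1.311, P3 9.850, P4 2.294, P5 1.106, P6 2.667, P7 1.622.
Rounding down: P1 4, P2 1, P3 9, P4 2, P5 1, P6 2, P7 1 (total 20).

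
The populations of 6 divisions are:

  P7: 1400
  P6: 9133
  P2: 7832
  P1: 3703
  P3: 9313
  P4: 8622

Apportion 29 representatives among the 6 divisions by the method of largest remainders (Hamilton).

P7=1; P6=6; P2=6; P1=3; P3=7; P4=6

Total 40003; standard divisor 40003/29 ≈ 1379.414.
Standard quotas: P7 1.0149, P6 6.6209, P2 5.6778, P1 2.6845, P3 6.7514, P4 6.2505.
Lower quotas: P7 1, P6 6, P2 5, P1 2, P3 6, P4 6 (sum 26, leaving 3 seats).
Remainders in descending order: P3 0.7514, P1 0.6845, P2 0.6778, P6 0.6209, P4 0.2505, P7 0.0149.
Largest remainders: P3, P1, P2 receive the extra seats.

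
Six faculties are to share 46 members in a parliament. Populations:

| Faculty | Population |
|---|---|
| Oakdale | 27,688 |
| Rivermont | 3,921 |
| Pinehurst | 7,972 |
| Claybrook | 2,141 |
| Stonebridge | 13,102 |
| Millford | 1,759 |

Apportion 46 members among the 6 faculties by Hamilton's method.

Oakdale 23; Rivermont 3; Pinehurst 6; Claybrook 2; Stonebridge 11; Millford 1

The standard divisor is 56583/46 ≈ 1230.065.
Standard quotas: Oakdale 22.5094, Rivermont 3.1876, Pinehurst 6.4810, Claybrook 1.7406, Stonebridge 10.6515, Millford 1.4300.
Lower quotas: Oakdale 22, Rivermont 3, Pinehurst 6, Claybrook 1, Stonebridge 10, Millford 1 (sum 43, leaving 3 seats).
Remainders in descending order: Claybrook 0.7406, Stonebridge 0.6515, Oakdale 0.5094, Pinehurst 0.4810, Millford 0.4300, Rivermont 0.1876.
The surplus seats go to Claybrook, Stonebridge, Oakdale.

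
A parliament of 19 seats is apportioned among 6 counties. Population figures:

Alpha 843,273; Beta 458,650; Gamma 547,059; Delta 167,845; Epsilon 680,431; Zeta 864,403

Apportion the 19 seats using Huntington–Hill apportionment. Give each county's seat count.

With divisor 190924: modified quotas Alpha 4.417, Beta 2.402, Gamma 2.865, Delta 0.879, Epsilon 3.564, Zeta 4.527.
Geometric-mean thresholds: Alpha √(4·5)=4.472, Beta √(2·3)=2.449, Gamma √(2·3)=2.449, Delta (min 1), Epsilon √(3·4)=3.464, Zeta √(4·5)=4.472.
Each quota rounded against its threshold gives Alpha 4, Beta 2, Gamma 3, Delta 1, Epsilon 4, Zeta 5 (total 19).

Alpha 4, Beta 2, Gamma 3, Delta 1, Epsilon 4, Zeta 5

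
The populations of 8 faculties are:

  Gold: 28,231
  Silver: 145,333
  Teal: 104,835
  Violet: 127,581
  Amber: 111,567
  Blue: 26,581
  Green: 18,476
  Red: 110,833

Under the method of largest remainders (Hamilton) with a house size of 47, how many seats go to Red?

Total 673437; standard divisor 673437/47 ≈ 14328.447.
Standard quotas: Gold 1.9703, Silver 10.1430, Teal 7.3166, Violet 8.9040, Amber 7.7864, Blue 1.8551, Green 1.2895, Red 7.7352.
Lower quotas: Gold 1, Silver 10, Teal 7, Violet 8, Amber 7, Blue 1, Green 1, Red 7 (sum 42, leaving 5 seats).
Remainders in descending order: Gold 0.9703, Violet 0.9040, Blue 0.8551, Amber 0.7864, Red 0.7352, Teal 0.3166, Green 0.2895, Silver 0.1430.
Largest remainders: Gold, Violet, Blue, Amber, Red receive the extra seats.
Red receives 8.

8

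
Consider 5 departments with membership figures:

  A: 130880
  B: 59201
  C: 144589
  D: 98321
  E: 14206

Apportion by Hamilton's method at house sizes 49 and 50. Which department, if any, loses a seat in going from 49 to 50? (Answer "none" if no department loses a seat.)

E

At 49 seats: A 14, B 6, C 16, D 11, E 2.
At 50 seats: A 15, B 7, C 16, D 11, E 1.
E drops from 2 to 1.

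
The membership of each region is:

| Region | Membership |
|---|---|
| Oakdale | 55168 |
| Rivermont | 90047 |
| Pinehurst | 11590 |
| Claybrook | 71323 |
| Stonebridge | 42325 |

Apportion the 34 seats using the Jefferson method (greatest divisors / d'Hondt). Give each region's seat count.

Standard divisor 270453/34 ≈ 7954.5; standard quotas: Oakdale 6.935, Rivermont 11.320, Pinehurst 1.457, Claybrook 8.966, Stonebridge 5.321.
Rounding down gives 6, 11, 1, 8, 5 = 31 seats, so the divisor must be adjusted.
With modified divisor 7300: modified quotas Oakdale 7.557, Rivermont 12.335, Pinehurst 1.588, Claybrook 9.770, Stonebridge 5.798.
Rounding down: Oakdale 7, Rivermont 12, Pinehurst 1, Claybrook 9, Stonebridge 5 (total 34).

Oakdale 7, Rivermont 12, Pinehurst 1, Claybrook 9, Stonebridge 5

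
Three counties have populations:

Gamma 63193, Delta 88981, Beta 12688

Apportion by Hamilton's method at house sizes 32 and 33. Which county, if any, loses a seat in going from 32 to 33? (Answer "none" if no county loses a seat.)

At 32 seats: Gamma 12, Delta 17, Beta 3.
At 33 seats: Gamma 13, Delta 18, Beta 2.
Beta drops from 3 to 2.

Beta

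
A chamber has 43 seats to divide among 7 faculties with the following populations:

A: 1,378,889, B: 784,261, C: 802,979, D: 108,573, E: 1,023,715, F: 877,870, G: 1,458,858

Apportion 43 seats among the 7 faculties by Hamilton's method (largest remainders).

A=9; B=5; C=5; D=1; E=7; F=6; G=10

Total 6435145; standard divisor 6435145/43 ≈ 149654.535.
Standard quotas: A 9.2138, B 5.2405, C 5.3656, D 0.7255, E 6.8405, F 5.8660, G 9.7482.
Lower quotas: A 9, B 5, C 5, D 0, E 6, F 5, G 9 (sum 39, leaving 4 seats).
Remainders in descending order: F 0.8660, E 0.8405, G 0.7482, D 0.7255, C 0.3656, B 0.2405, A 0.2138.
Largest remainders: F, E, G, D receive the extra seats.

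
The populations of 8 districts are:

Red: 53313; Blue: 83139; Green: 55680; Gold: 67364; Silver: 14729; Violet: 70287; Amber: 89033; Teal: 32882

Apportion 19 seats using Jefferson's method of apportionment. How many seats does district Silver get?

Standard divisor 466427/19 ≈ 24548.789; standard quotas: Red 2.172, Blue 3.387, Green 2.268, Gold 2.744, Silver 0.600, Violet 2.863, Amber 3.627, Teal 1.339.
Rounding down gives 2, 3, 2, 2, 0, 2, 3, 1 = 15 seats, so the divisor must be adjusted.
With modified divisor 19700: modified quotas Red 2.706, Blue 4.220, Green 2.826, Gold 3.419, Silver 0.748, Violet 3.568, Amber 4.519, Teal 1.669.
Rounding down: Red 2, Blue 4, Green 2, Gold 3, Silver 0, Violet 3, Amber 4, Teal 1 (total 19).
Silver receives 0.

0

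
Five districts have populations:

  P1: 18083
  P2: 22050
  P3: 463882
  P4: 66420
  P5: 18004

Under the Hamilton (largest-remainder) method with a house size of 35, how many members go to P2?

1

Standard divisor: 588439 ÷ 35 ≈ 16812.543.
Standard quotas: P1 1.0756, P2 1.3115, P3 27.5914, P4 3.9506, P5 1.0709.
Lower quotas: P1 1, P2 1, P3 27, P4 3, P5 1 (sum 33, leaving 2 seats).
Remainders in descending order: P4 0.9506, P3 0.5914, P2 0.3115, P1 0.0756, P5 0.0709.
The surplus seats go to P4, P3.
P2 receives 1.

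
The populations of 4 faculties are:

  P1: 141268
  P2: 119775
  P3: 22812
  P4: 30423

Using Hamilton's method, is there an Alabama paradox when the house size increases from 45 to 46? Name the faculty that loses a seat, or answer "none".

P4

At 45 seats: P1 20, P2 17, P3 3, P4 5.
At 46 seats: P1 21, P2 18, P3 3, P4 4.
P4 drops from 5 to 4.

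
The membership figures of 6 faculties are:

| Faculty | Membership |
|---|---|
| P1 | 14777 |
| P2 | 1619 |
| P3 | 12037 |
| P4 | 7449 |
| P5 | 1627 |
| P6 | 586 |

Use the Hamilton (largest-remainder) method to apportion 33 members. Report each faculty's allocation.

Total 38095; standard divisor 38095/33 ≈ 1154.394.
Standard quotas: P1 12.8007, P2 1.4025, P3 10.4271, P4 6.4527, P5 1.4094, P6 0.5076.
Lower quotas: P1 12, P2 1, P3 10, P4 6, P5 1, P6 0 (sum 30, leaving 3 seats).
Remainders in descending order: P1 0.8007, P6 0.5076, P4 0.4527, P3 0.4271, P5 0.4094, P2 0.4025.
Largest remainders: P1, P6, P4 receive the extra seats.

P1=13, P2=1, P3=10, P4=7, P5=1, P6=1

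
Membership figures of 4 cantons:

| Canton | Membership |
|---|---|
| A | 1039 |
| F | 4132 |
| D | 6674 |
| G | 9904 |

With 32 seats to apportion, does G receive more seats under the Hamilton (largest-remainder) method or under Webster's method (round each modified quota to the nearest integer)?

Hamilton

Hamilton: A 1, F 6, D 10, G 15.
Webster: A 2, F 6, D 10, G 14.
G gets 15 under Hamilton and 14 under Webster.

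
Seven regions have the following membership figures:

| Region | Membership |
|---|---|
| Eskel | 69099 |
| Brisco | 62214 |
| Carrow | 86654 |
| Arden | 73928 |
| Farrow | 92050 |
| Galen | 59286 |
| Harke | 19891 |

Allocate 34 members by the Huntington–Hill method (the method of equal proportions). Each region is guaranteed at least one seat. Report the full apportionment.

With divisor 13704: modified quotas Eskel 5.042, Brisco 4.540, Carrow 6.323, Arden 5.395, Farrow 6.717, Galen 4.326, Harke 1.451.
Geometric-mean thresholds: Eskel √(5·6)=5.477, Brisco √(4·5)=4.472, Carrow √(6·7)=6.481, Arden √(5·6)=5.477, Farrow √(6·7)=6.481, Galen √(4·5)=4.472, Harke √(1·2)=1.414.
Each quota rounded against its threshold gives Eskel 5, Brisco 5, Carrow 6, Arden 5, Farrow 7, Galen 4, Harke 2 (total 34).

Eskel=5; Brisco=5; Carrow=6; Arden=5; Farrow=7; Galen=4; Harke=2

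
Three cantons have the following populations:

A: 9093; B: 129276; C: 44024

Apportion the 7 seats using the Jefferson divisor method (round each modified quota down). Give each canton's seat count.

Standard divisor 182393/7 ≈ 26056.143; standard quotas: A 0.349, B 4.961, C 1.690.
Rounding down gives 0, 4, 1 = 5 seats, so the divisor must be adjusted.
With modified divisor 21780: modified quotas A 0.417, B 5.936, C 2.021.
Rounding down: A 0, B 5, C 2 (total 7).

A=0; B=5; C=2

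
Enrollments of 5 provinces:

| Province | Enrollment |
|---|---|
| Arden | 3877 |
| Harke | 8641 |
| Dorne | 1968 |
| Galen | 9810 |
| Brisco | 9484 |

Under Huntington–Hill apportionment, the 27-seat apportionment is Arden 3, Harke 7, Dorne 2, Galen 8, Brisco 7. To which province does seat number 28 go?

Priority for the next seat is population ÷ (√(s·(s+1))).
Priorities: Arden 1119.193, Harke 1154.702, Dorne 803.433, Galen 1156.120, Brisco 1267.353.
Highest priority: Brisco.

Brisco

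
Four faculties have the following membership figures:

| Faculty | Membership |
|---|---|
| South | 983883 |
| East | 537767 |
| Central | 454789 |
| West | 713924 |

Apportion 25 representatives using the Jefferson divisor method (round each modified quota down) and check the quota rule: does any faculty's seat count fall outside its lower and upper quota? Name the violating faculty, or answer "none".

Standard quotas: South 9.143, East 4.997, Central 4.226, West 6.634.
Jefferson allocation: South 9, East 5, Central 4, West 7.
Every allocation lies between the lower and upper quota.

none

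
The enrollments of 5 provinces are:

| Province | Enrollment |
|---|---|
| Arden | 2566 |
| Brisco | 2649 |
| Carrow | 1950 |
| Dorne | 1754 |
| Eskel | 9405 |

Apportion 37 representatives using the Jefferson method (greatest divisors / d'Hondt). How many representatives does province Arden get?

5

Standard divisor 18324/37 ≈ 495.243; standard quotas: Arden 5.181, Brisco 5.349, Carrow 3.937, Dorne 3.542, Eskel 18.991.
Rounding down gives 5, 5, 3, 3, 18 = 34 seats, so the divisor must be adjusted.
With modified divisor 460: modified quotas Arden 5.578, Brisco 5.759, Carrow 4.239, Dorne 3.813, Eskel 20.446.
Rounding down: Arden 5, Brisco 5, Carrow 4, Dorne 3, Eskel 20 (total 37).
Arden receives 5.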